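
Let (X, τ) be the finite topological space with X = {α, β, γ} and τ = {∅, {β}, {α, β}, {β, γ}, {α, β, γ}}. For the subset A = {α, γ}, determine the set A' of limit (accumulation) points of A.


A' = ∅

For each x ∈ X, list the open sets U ∈ τ with x ∈ U, then check whether U ∩ (A ∖ {x}) ≠ ∅ for every such U.
  x = α: open {α, β} ∋ x has {α, β} ∩ (A ∖ {α}) = ∅, so x is NOT a limit point.
  x = β: open {β} ∋ x has {β} ∩ (A ∖ {β}) = ∅, so x is NOT a limit point.
  x = γ: open {β, γ} ∋ x has {β, γ} ∩ (A ∖ {γ}) = ∅, so x is NOT a limit point.
Collecting: A' = ∅.


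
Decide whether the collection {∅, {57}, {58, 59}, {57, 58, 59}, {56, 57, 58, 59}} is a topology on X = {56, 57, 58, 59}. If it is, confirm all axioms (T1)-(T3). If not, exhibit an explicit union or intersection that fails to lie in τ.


τ IS a topology on X.

Axiom (T1): ∅ ∈ τ? Yes; X ∈ τ? Yes.
Axiom (T2/T3): check pairwise unions and intersections of members of τ.
All pairwise intersections and unions checked — each lies in τ. Therefore τ satisfies (T1), (T2), (T3): it IS a topology on X.


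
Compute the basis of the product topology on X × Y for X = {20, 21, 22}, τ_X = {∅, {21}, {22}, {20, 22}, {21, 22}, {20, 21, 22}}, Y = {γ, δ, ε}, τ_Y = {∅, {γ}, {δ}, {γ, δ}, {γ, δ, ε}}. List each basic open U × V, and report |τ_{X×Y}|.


Basis B = {∅ × ∅, {21} × {γ}, {21} × {δ}, {22} × {γ}, {22} × {δ}, {20, 22} × {γ}, {20, 22} × {δ}, {21} × {γ, δ}, {21, 22} × {γ}, {21, 22} × {δ}, {22} × {γ, δ}, {20, 21, 22} × {γ}, {20, 21, 22} × {δ}, {21} × {γ, δ, ε}, {22} × {γ, δ, ε}, {20, 22} × {γ, δ}, {21, 22} × {γ, δ}, {20, 22} × {γ, δ, ε}, {20, 21, 22} × {γ, δ}, {21, 22} × {γ, δ, ε}, {20, 21, 22} × {γ, δ, ε}}; |τ_{X×Y}| = 70.

Enumerate products U × V with U ∈ τ_X, V ∈ τ_Y (deduplicated):
  ∅ × ∅ = {} (∅)
  {21} × {γ} = {(21,γ)}
  {21} × {δ} = {(21,δ)}
  {22} × {γ} = {(22,γ)}
  {22} × {δ} = {(22,δ)}
  {20, 22} × {γ} = {(20,γ), (22,γ)}
  {20, 22} × {δ} = {(20,δ), (22,δ)}
  {21} × {γ, δ} = {(21,γ), (21,δ)}
  {21, 22} × {γ} = {(21,γ), (22,γ)}
  {21, 22} × {δ} = {(21,δ), (22,δ)}
  {22} × {γ, δ} = {(22,γ), (22,δ)}
  {20, 21, 22} × {γ} = {(20,γ), (21,γ), (22,γ)}
  {20, 21, 22} × {δ} = {(20,δ), (21,δ), (22,δ)}
  {21} × {γ, δ, ε} = {(21,γ), (21,δ), (21,ε)}
  {22} × {γ, δ, ε} = {(22,γ), (22,δ), (22,ε)}
  {20, 22} × {γ, δ} = {(20,γ), (20,δ), (22,γ), (22,δ)}
  {21, 22} × {γ, δ} = {(21,γ), (21,δ), (22,γ), (22,δ)}
  {20, 22} × {γ, δ, ε} = {(20,γ), (20,δ), (20,ε), (22,γ), (22,δ), (22,ε)}
  {20, 21, 22} × {γ, δ} = {(20,γ), (20,δ), (21,γ), (21,δ), (22,γ), (22,δ)}
  {21, 22} × {γ, δ, ε} = {(21,γ), (21,δ), (21,ε), (22,γ), (22,δ), (22,ε)}
  {20, 21, 22} × {γ, δ, ε} = {(20,γ), (20,δ), (20,ε), (21,γ), (21,δ), (21,ε), (22,γ), (22,δ), (22,ε)}
These 21 distinct sets form the basis B.
Close under arbitrary unions to get τ_{X×Y}; counting gives |τ_{X×Y}| = 70.


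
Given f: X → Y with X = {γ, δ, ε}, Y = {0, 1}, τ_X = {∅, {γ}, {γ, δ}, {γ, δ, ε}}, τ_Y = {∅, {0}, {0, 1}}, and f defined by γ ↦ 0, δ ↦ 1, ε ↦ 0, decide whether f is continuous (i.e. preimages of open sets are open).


f is NOT continuous.

Compute f^{-1}(U) for each U ∈ τ_Y:
  U = ∅: f^{-1}(U) = ∅ ∈ τ_X ✓.
  U = {0}: f^{-1}(U) = {γ, ε} ∉ τ_X ✗.
  U = {0, 1}: f^{-1}(U) = {γ, δ, ε} ∈ τ_X ✓.
Found U = {0} with f^{-1}(U) = {γ, ε} not in τ_X. Therefore f is NOT continuous.


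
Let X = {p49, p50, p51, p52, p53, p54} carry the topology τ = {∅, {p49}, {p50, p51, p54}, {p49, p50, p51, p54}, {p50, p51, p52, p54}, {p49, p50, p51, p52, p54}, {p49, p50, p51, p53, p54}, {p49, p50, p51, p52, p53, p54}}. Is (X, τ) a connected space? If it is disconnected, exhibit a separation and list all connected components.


(X, τ) is connected.

Find clopen sets (U ∈ τ with X ∖ U ∈ τ):
  U = ∅, X ∖ U = {p49, p50, p51, p52, p53, p54} — both open, so U is clopen.
  U = {p49, p50, p51, p52, p53, p54}, X ∖ U = ∅ — both open, so U is clopen.
Only trivial clopens (∅ and X) exist, so (X, τ) is connected.
Compute connected components by grouping points that agree on all clopens:
  component: {p49, p50, p51, p52, p53, p54}


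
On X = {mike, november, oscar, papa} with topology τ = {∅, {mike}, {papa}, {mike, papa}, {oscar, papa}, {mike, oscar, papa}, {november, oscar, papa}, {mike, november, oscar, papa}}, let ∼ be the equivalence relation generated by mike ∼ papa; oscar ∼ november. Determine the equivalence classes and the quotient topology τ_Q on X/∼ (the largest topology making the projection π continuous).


X/∼ = {[mike=papa], [november=oscar]}; |τ_Q| = 3.

Equivalence classes: [mike=papa], [november=oscar].
Quotient map π: X → X/∼ sends mike ↦ [mike=papa], november ↦ [november=oscar], oscar ↦ [november=oscar], papa ↦ [mike=papa].
For each subset V ⊆ X/∼, compute π^{-1}(V) ⊆ X and check whether π^{-1}(V) ∈ τ. V is open in τ_Q iff π^{-1}(V) ∈ τ.
  V = {}: π^{-1}(V) = ∅ ∈ τ ✓.
  V = {[mike=papa]}: π^{-1}(V) = {mike, papa} ∈ τ ✓.
  V = {[november=oscar]}: π^{-1}(V) = {november, oscar} ∉ τ ✗.
  V = {[mike=papa], [november=oscar]}: π^{-1}(V) = {mike, november, oscar, papa} ∈ τ ✓.
Open sets in the quotient: τ_Q = {{}, {[mike=papa]}, {[mike=papa], [november=oscar]}} (3 elements).


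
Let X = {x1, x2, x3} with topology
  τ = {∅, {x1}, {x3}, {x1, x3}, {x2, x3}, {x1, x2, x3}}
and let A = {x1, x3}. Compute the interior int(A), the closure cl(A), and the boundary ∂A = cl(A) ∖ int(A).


int(A) = {x1, x3}, cl(A) = {x1, x2, x3}, ∂A = {x2}.

Closed sets in (X, τ) are complements of opens:
  closed(X, τ) = {∅, {x1}, {x2}, {x1, x2}, {x2, x3}, {x1, x2, x3}}.
int(A) = ⋃ {U ∈ τ : U ⊆ A}. Opens contained in A: ∅, {x1}, {x3}, {x1, x3}.
Taking the union of these: int(A) = {x1, x3}.
cl(A) = ⋂ {C closed : A ⊆ C}. Closed sets containing A: {x1, x2, x3}.
Intersecting these: cl(A) = {x1, x2, x3}.
∂A = cl(A) ∖ int(A) = {x1, x2, x3} ∖ {x1, x3} = {x2}.


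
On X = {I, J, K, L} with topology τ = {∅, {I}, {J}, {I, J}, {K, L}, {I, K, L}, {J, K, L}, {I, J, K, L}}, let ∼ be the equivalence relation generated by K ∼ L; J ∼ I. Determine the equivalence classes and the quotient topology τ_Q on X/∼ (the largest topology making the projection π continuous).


X/∼ = {[I=J], [K=L]}; |τ_Q| = 4.

Equivalence classes: [I=J], [K=L].
Quotient map π: X → X/∼ sends I ↦ [I=J], J ↦ [I=J], K ↦ [K=L], L ↦ [K=L].
For each subset V ⊆ X/∼, compute π^{-1}(V) ⊆ X and check whether π^{-1}(V) ∈ τ. V is open in τ_Q iff π^{-1}(V) ∈ τ.
  V = {}: π^{-1}(V) = ∅ ∈ τ ✓.
  V = {[I=J]}: π^{-1}(V) = {I, J} ∈ τ ✓.
  V = {[K=L]}: π^{-1}(V) = {K, L} ∈ τ ✓.
  V = {[I=J], [K=L]}: π^{-1}(V) = {I, J, K, L} ∈ τ ✓.
Open sets in the quotient: τ_Q = {{}, {[I=J]}, {[K=L]}, {[I=J], [K=L]}} (4 elements).


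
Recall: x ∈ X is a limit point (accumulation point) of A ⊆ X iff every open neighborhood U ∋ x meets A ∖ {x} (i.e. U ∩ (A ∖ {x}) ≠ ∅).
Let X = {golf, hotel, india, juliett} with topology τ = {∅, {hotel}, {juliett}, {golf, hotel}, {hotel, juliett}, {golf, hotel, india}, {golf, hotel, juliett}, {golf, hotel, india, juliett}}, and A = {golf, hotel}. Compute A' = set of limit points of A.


A' = {golf, india}

For each x ∈ X, list the open sets U ∈ τ with x ∈ U, then check whether U ∩ (A ∖ {x}) ≠ ∅ for every such U.
  x = golf: opens ∋ x are {golf, hotel}, {golf, hotel, india}, {golf, hotel, juliett}, {golf, hotel, india, juliett}; each meets A ∖ {golf}, so x IS a limit point.
  x = hotel: open {hotel} ∋ x has {hotel} ∩ (A ∖ {hotel}) = ∅, so x is NOT a limit point.
  x = india: opens ∋ x are {golf, hotel, india}, {golf, hotel, india, juliett}; each meets A ∖ {india}, so x IS a limit point.
  x = juliett: open {juliett} ∋ x has {juliett} ∩ (A ∖ {juliett}) = ∅, so x is NOT a limit point.
Collecting: A' = {golf, india}.


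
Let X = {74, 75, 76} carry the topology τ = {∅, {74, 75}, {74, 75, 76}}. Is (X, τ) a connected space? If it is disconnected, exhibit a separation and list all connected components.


(X, τ) is connected.

Find clopen sets (U ∈ τ with X ∖ U ∈ τ):
  U = ∅, X ∖ U = {74, 75, 76} — both open, so U is clopen.
  U = {74, 75, 76}, X ∖ U = ∅ — both open, so U is clopen.
Only trivial clopens (∅ and X) exist, so (X, τ) is connected.
Compute connected components by grouping points that agree on all clopens:
  component: {74, 75, 76}


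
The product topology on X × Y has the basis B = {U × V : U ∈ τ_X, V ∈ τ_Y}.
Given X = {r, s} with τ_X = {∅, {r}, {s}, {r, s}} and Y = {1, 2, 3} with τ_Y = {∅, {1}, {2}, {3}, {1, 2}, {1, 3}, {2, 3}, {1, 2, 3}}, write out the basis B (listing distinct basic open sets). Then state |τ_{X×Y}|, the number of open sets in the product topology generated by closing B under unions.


Basis B = {∅ × ∅, {r} × {1}, {r} × {2}, {r} × {3}, {s} × {1}, {s} × {2}, {s} × {3}, {r} × {1, 2}, {r} × {1, 3}, {r, s} × {1}, {r} × {2, 3}, {r, s} × {2}, {r, s} × {3}, {s} × {1, 2}, {s} × {1, 3}, {s} × {2, 3}, {r} × {1, 2, 3}, {s} × {1, 2, 3}, {r, s} × {1, 2}, {r, s} × {1, 3}, {r, s} × {2, 3}, {r, s} × {1, 2, 3}}; |τ_{X×Y}| = 64.

Enumerate products U × V with U ∈ τ_X, V ∈ τ_Y (deduplicated):
  ∅ × ∅ = {} (∅)
  {r} × {1} = {(r,1)}
  {r} × {2} = {(r,2)}
  {r} × {3} = {(r,3)}
  {s} × {1} = {(s,1)}
  {s} × {2} = {(s,2)}
  {s} × {3} = {(s,3)}
  {r} × {1, 2} = {(r,1), (r,2)}
  {r} × {1, 3} = {(r,1), (r,3)}
  {r, s} × {1} = {(r,1), (s,1)}
  {r} × {2, 3} = {(r,2), (r,3)}
  {r, s} × {2} = {(r,2), (s,2)}
  {r, s} × {3} = {(r,3), (s,3)}
  {s} × {1, 2} = {(s,1), (s,2)}
  {s} × {1, 3} = {(s,1), (s,3)}
  {s} × {2, 3} = {(s,2), (s,3)}
  {r} × {1, 2, 3} = {(r,1), (r,2), (r,3)}
  {s} × {1, 2, 3} = {(s,1), (s,2), (s,3)}
  {r, s} × {1, 2} = {(r,1), (r,2), (s,1), (s,2)}
  {r, s} × {1, 3} = {(r,1), (r,3), (s,1), (s,3)}
  {r, s} × {2, 3} = {(r,2), (r,3), (s,2), (s,3)}
  {r, s} × {1, 2, 3} = {(r,1), (r,2), (r,3), (s,1), (s,2), (s,3)}
These 22 distinct sets form the basis B.
Close under arbitrary unions to get τ_{X×Y}; counting gives |τ_{X×Y}| = 64.


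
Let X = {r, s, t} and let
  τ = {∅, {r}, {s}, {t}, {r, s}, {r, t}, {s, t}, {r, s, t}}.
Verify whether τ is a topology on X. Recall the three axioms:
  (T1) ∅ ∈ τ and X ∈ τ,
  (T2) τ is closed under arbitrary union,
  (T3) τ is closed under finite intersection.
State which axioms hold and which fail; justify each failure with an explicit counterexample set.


τ IS a topology on X.

Axiom (T1): ∅ ∈ τ? Yes; X ∈ τ? Yes.
Axiom (T2/T3): check pairwise unions and intersections of members of τ.
All pairwise intersections and unions checked — each lies in τ. Therefore τ satisfies (T1), (T2), (T3): it IS a topology on X.


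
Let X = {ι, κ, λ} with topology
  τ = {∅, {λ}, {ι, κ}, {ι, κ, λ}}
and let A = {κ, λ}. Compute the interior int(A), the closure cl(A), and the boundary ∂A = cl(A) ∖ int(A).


int(A) = {λ}, cl(A) = {ι, κ, λ}, ∂A = {ι, κ}.

Closed sets in (X, τ) are complements of opens:
  closed(X, τ) = {∅, {λ}, {ι, κ}, {ι, κ, λ}}.
int(A) = ⋃ {U ∈ τ : U ⊆ A}. Opens contained in A: ∅, {λ}.
Taking the union of these: int(A) = {λ}.
cl(A) = ⋂ {C closed : A ⊆ C}. Closed sets containing A: {ι, κ, λ}.
Intersecting these: cl(A) = {ι, κ, λ}.
∂A = cl(A) ∖ int(A) = {ι, κ, λ} ∖ {λ} = {ι, κ}.


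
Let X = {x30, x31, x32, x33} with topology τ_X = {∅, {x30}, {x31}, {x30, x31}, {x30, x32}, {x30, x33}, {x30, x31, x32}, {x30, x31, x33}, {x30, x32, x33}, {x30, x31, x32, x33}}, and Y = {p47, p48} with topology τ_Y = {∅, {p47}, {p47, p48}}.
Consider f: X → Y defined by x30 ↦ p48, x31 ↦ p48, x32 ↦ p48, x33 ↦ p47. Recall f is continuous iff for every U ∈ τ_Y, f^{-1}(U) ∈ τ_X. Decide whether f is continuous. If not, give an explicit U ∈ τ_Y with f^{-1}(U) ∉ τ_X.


f is NOT continuous.

Compute f^{-1}(U) for each U ∈ τ_Y:
  U = ∅: f^{-1}(U) = ∅ ∈ τ_X ✓.
  U = {p47}: f^{-1}(U) = {x33} ∉ τ_X ✗.
  U = {p47, p48}: f^{-1}(U) = {x30, x31, x32, x33} ∈ τ_X ✓.
Found U = {p47} with f^{-1}(U) = {x33} not in τ_X. Therefore f is NOT continuous.


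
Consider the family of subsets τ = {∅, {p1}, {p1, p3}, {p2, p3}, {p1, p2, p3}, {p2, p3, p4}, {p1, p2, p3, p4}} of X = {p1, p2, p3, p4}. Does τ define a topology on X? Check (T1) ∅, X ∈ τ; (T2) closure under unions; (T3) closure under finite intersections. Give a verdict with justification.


τ is NOT a topology on X.

Axiom (T1): ∅ ∈ τ? Yes; X ∈ τ? Yes.
Axiom (T2/T3): check pairwise unions and intersections of members of τ.
Counterexample for (T3): {p1, p3} ∩ {p2, p3} = {p3} ∉ τ. Therefore τ is NOT a topology.


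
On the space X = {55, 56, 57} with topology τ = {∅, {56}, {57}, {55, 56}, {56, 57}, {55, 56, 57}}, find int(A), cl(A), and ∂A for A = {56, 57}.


int(A) = {56, 57}, cl(A) = {55, 56, 57}, ∂A = {55}.

Closed sets in (X, τ) are complements of opens:
  closed(X, τ) = {∅, {55}, {57}, {55, 56}, {55, 57}, {55, 56, 57}}.
int(A) = ⋃ {U ∈ τ : U ⊆ A}. Opens contained in A: ∅, {56}, {57}, {56, 57}.
Taking the union of these: int(A) = {56, 57}.
cl(A) = ⋂ {C closed : A ⊆ C}. Closed sets containing A: {55, 56, 57}.
Intersecting these: cl(A) = {55, 56, 57}.
∂A = cl(A) ∖ int(A) = {55, 56, 57} ∖ {56, 57} = {55}.


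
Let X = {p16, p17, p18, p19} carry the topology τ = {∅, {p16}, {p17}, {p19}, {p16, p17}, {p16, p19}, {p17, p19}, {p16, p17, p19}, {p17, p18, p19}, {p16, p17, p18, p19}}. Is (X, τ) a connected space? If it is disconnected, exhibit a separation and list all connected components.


(X, τ) is disconnected; components = [{p16}, {p17, p18, p19}].

Find clopen sets (U ∈ τ with X ∖ U ∈ τ):
  U = ∅, X ∖ U = {p16, p17, p18, p19} — both open, so U is clopen.
  U = {p16}, X ∖ U = {p17, p18, p19} — both open, so U is clopen.
  U = {p17, p18, p19}, X ∖ U = {p16} — both open, so U is clopen.
  U = {p16, p17, p18, p19}, X ∖ U = ∅ — both open, so U is clopen.
Nontrivial clopen(s) exist: e.g. {p16}. So (X, τ) is disconnected.
Compute connected components by grouping points that agree on all clopens:
  component: {p16}
  component: {p17, p18, p19}


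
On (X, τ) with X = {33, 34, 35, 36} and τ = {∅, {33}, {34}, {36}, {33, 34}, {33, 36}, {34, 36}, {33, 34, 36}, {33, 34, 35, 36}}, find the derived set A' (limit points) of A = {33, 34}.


A' = {35}

For each x ∈ X, list the open sets U ∈ τ with x ∈ U, then check whether U ∩ (A ∖ {x}) ≠ ∅ for every such U.
  x = 33: open {33} ∋ x has {33} ∩ (A ∖ {33}) = ∅, so x is NOT a limit point.
  x = 34: open {34} ∋ x has {34} ∩ (A ∖ {34}) = ∅, so x is NOT a limit point.
  x = 35: opens ∋ x are {33, 34, 35, 36}; each meets A ∖ {35}, so x IS a limit point.
  x = 36: open {36} ∋ x has {36} ∩ (A ∖ {36}) = ∅, so x is NOT a limit point.
Collecting: A' = {35}.


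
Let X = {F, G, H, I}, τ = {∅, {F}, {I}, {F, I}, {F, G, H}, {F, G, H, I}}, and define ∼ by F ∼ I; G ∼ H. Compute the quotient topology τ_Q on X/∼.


X/∼ = {[F=I], [G=H]}; |τ_Q| = 3.

Equivalence classes: [F=I], [G=H].
Quotient map π: X → X/∼ sends F ↦ [F=I], G ↦ [G=H], H ↦ [G=H], I ↦ [F=I].
For each subset V ⊆ X/∼, compute π^{-1}(V) ⊆ X and check whether π^{-1}(V) ∈ τ. V is open in τ_Q iff π^{-1}(V) ∈ τ.
  V = {}: π^{-1}(V) = ∅ ∈ τ ✓.
  V = {[F=I]}: π^{-1}(V) = {F, I} ∈ τ ✓.
  V = {[G=H]}: π^{-1}(V) = {G, H} ∉ τ ✗.
  V = {[F=I], [G=H]}: π^{-1}(V) = {F, G, H, I} ∈ τ ✓.
Open sets in the quotient: τ_Q = {{}, {[F=I]}, {[F=I], [G=H]}} (3 elements).


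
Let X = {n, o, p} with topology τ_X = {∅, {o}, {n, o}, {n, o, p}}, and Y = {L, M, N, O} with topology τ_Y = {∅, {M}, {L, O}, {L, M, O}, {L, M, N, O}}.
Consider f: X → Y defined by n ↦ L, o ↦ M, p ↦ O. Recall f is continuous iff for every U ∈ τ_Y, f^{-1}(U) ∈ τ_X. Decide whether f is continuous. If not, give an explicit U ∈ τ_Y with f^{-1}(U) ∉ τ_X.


f is NOT continuous.

Compute f^{-1}(U) for each U ∈ τ_Y:
  U = ∅: f^{-1}(U) = ∅ ∈ τ_X ✓.
  U = {M}: f^{-1}(U) = {o} ∈ τ_X ✓.
  U = {L, O}: f^{-1}(U) = {n, p} ∉ τ_X ✗.
  U = {L, M, O}: f^{-1}(U) = {n, o, p} ∈ τ_X ✓.
  U = {L, M, N, O}: f^{-1}(U) = {n, o, p} ∈ τ_X ✓.
Found U = {L, O} with f^{-1}(U) = {n, p} not in τ_X. Therefore f is NOT continuous.


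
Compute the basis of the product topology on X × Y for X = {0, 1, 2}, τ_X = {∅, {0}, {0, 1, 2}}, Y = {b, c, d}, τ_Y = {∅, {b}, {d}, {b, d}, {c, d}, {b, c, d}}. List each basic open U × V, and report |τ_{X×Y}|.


Basis B = {∅ × ∅, {0} × {b}, {0} × {d}, {0} × {b, d}, {0} × {c, d}, {0} × {b, c, d}, {0, 1, 2} × {b}, {0, 1, 2} × {d}, {0, 1, 2} × {b, d}, {0, 1, 2} × {c, d}, {0, 1, 2} × {b, c, d}}; |τ_{X×Y}| = 18.

Enumerate products U × V with U ∈ τ_X, V ∈ τ_Y (deduplicated):
  ∅ × ∅ = {} (∅)
  {0} × {b} = {(0,b)}
  {0} × {d} = {(0,d)}
  {0} × {b, d} = {(0,b), (0,d)}
  {0} × {c, d} = {(0,c), (0,d)}
  {0} × {b, c, d} = {(0,b), (0,c), (0,d)}
  {0, 1, 2} × {b} = {(0,b), (1,b), (2,b)}
  {0, 1, 2} × {d} = {(0,d), (1,d), (2,d)}
  {0, 1, 2} × {b, d} = {(0,b), (0,d), (1,b), (1,d), (2,b), (2,d)}
  {0, 1, 2} × {c, d} = {(0,c), (0,d), (1,c), (1,d), (2,c), (2,d)}
  {0, 1, 2} × {b, c, d} = {(0,b), (0,c), (0,d), (1,b), (1,c), (1,d), (2,b), (2,c), (2,d)}
These 11 distinct sets form the basis B.
Close under arbitrary unions to get τ_{X×Y}; counting gives |τ_{X×Y}| = 18.


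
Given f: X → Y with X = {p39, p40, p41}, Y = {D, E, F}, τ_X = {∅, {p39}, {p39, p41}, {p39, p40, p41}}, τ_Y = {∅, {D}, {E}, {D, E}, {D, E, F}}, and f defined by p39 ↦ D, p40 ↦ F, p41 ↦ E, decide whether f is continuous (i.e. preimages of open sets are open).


f is NOT continuous.

Compute f^{-1}(U) for each U ∈ τ_Y:
  U = ∅: f^{-1}(U) = ∅ ∈ τ_X ✓.
  U = {D}: f^{-1}(U) = {p39} ∈ τ_X ✓.
  U = {E}: f^{-1}(U) = {p41} ∉ τ_X ✗.
  U = {D, E}: f^{-1}(U) = {p39, p41} ∈ τ_X ✓.
  U = {D, E, F}: f^{-1}(U) = {p39, p40, p41} ∈ τ_X ✓.
Found U = {E} with f^{-1}(U) = {p41} not in τ_X. Therefore f is NOT continuous.


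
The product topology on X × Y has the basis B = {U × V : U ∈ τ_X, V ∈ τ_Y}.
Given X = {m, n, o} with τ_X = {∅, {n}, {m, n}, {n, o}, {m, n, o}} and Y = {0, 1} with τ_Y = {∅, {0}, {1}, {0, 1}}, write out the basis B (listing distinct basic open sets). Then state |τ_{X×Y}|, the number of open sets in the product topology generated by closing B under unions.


Basis B = {∅ × ∅, {n} × {0}, {n} × {1}, {m, n} × {0}, {m, n} × {1}, {n} × {0, 1}, {n, o} × {0}, {n, o} × {1}, {m, n, o} × {0}, {m, n, o} × {1}, {m, n} × {0, 1}, {n, o} × {0, 1}, {m, n, o} × {0, 1}}; |τ_{X×Y}| = 25.

Enumerate products U × V with U ∈ τ_X, V ∈ τ_Y (deduplicated):
  ∅ × ∅ = {} (∅)
  {n} × {0} = {(n,0)}
  {n} × {1} = {(n,1)}
  {m, n} × {0} = {(m,0), (n,0)}
  {m, n} × {1} = {(m,1), (n,1)}
  {n} × {0, 1} = {(n,0), (n,1)}
  {n, o} × {0} = {(n,0), (o,0)}
  {n, o} × {1} = {(n,1), (o,1)}
  {m, n, o} × {0} = {(m,0), (n,0), (o,0)}
  {m, n, o} × {1} = {(m,1), (n,1), (o,1)}
  {m, n} × {0, 1} = {(m,0), (m,1), (n,0), (n,1)}
  {n, o} × {0, 1} = {(n,0), (n,1), (o,0), (o,1)}
  {m, n, o} × {0, 1} = {(m,0), (m,1), (n,0), (n,1), (o,0), (o,1)}
These 13 distinct sets form the basis B.
Close under arbitrary unions to get τ_{X×Y}; counting gives |τ_{X×Y}| = 25.


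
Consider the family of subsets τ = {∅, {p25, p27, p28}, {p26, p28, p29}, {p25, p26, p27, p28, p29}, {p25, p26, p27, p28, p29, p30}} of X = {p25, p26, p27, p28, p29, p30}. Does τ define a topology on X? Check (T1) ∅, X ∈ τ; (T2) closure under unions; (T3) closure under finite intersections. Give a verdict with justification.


τ is NOT a topology on X.

Axiom (T1): ∅ ∈ τ? Yes; X ∈ τ? Yes.
Axiom (T2/T3): check pairwise unions and intersections of members of τ.
Counterexample for (T3): {p25, p27, p28} ∩ {p26, p28, p29} = {p28} ∉ τ. Therefore τ is NOT a topology.


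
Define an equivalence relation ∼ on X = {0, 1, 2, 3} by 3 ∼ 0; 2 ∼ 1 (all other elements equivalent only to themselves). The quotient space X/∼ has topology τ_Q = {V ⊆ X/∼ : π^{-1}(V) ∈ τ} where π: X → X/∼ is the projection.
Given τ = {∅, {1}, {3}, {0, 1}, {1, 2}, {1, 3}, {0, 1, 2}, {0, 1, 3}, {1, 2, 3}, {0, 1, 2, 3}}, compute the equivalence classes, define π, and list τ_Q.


X/∼ = {[0=3], [1=2]}; |τ_Q| = 3.

Equivalence classes: [0=3], [1=2].
Quotient map π: X → X/∼ sends 0 ↦ [0=3], 1 ↦ [1=2], 2 ↦ [1=2], 3 ↦ [0=3].
For each subset V ⊆ X/∼, compute π^{-1}(V) ⊆ X and check whether π^{-1}(V) ∈ τ. V is open in τ_Q iff π^{-1}(V) ∈ τ.
  V = {}: π^{-1}(V) = ∅ ∈ τ ✓.
  V = {[0=3]}: π^{-1}(V) = {0, 3} ∉ τ ✗.
  V = {[1=2]}: π^{-1}(V) = {1, 2} ∈ τ ✓.
  V = {[0=3], [1=2]}: π^{-1}(V) = {0, 1, 2, 3} ∈ τ ✓.
Open sets in the quotient: τ_Q = {{}, {[1=2]}, {[0=3], [1=2]}} (3 elements).


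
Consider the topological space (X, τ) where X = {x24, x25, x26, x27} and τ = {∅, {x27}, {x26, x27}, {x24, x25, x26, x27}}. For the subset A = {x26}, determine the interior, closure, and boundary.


int(A) = ∅, cl(A) = {x24, x25, x26}, ∂A = {x24, x25, x26}.

Closed sets in (X, τ) are complements of opens:
  closed(X, τ) = {∅, {x24, x25}, {x24, x25, x26}, {x24, x25, x26, x27}}.
int(A) = ⋃ {U ∈ τ : U ⊆ A}. Opens contained in A: ∅.
Taking the union of these: int(A) = ∅.
cl(A) = ⋂ {C closed : A ⊆ C}. Closed sets containing A: {x24, x25, x26}, {x24, x25, x26, x27}.
Intersecting these: cl(A) = {x24, x25, x26}.
∂A = cl(A) ∖ int(A) = {x24, x25, x26} ∖ ∅ = {x24, x25, x26}.


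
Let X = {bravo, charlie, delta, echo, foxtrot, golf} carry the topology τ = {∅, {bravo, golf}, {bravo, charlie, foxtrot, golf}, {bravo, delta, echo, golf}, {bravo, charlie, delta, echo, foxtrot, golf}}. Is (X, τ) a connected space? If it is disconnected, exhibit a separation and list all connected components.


(X, τ) is connected.

Find clopen sets (U ∈ τ with X ∖ U ∈ τ):
  U = ∅, X ∖ U = {bravo, charlie, delta, echo, foxtrot, golf} — both open, so U is clopen.
  U = {bravo, charlie, delta, echo, foxtrot, golf}, X ∖ U = ∅ — both open, so U is clopen.
Only trivial clopens (∅ and X) exist, so (X, τ) is connected.
Compute connected components by grouping points that agree on all clopens:
  component: {bravo, charlie, delta, echo, foxtrot, golf}


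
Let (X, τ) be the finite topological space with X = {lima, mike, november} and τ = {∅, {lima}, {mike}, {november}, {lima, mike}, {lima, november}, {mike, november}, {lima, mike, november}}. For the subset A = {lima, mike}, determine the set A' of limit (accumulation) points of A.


A' = ∅

For each x ∈ X, list the open sets U ∈ τ with x ∈ U, then check whether U ∩ (A ∖ {x}) ≠ ∅ for every such U.
  x = lima: open {lima} ∋ x has {lima} ∩ (A ∖ {lima}) = ∅, so x is NOT a limit point.
  x = mike: open {mike} ∋ x has {mike} ∩ (A ∖ {mike}) = ∅, so x is NOT a limit point.
  x = november: open {november} ∋ x has {november} ∩ (A ∖ {november}) = ∅, so x is NOT a limit point.
Collecting: A' = ∅.


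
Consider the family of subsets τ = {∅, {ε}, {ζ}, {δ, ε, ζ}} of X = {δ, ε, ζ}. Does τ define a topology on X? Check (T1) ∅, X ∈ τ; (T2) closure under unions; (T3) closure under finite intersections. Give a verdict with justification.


τ is NOT a topology on X.

Axiom (T1): ∅ ∈ τ? Yes; X ∈ τ? Yes.
Axiom (T2/T3): check pairwise unions and intersections of members of τ.
Counterexample for (T2): {ε} ∪ {ζ} = {ε, ζ} ∉ τ. Therefore τ is NOT a topology.


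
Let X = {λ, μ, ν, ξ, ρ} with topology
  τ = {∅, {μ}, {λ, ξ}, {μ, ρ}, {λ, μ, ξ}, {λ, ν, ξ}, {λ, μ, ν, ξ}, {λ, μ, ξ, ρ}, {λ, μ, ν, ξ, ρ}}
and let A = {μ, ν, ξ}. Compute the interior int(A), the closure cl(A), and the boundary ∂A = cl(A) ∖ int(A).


int(A) = {μ}, cl(A) = {λ, μ, ν, ξ, ρ}, ∂A = {λ, ν, ξ, ρ}.

Closed sets in (X, τ) are complements of opens:
  closed(X, τ) = {∅, {ν}, {ρ}, {μ, ρ}, {ν, ρ}, {λ, ν, ξ}, {μ, ν, ρ}, {λ, ν, ξ, ρ}, {λ, μ, ν, ξ, ρ}}.
int(A) = ⋃ {U ∈ τ : U ⊆ A}. Opens contained in A: ∅, {μ}.
Taking the union of these: int(A) = {μ}.
cl(A) = ⋂ {C closed : A ⊆ C}. Closed sets containing A: {λ, μ, ν, ξ, ρ}.
Intersecting these: cl(A) = {λ, μ, ν, ξ, ρ}.
∂A = cl(A) ∖ int(A) = {λ, μ, ν, ξ, ρ} ∖ {μ} = {λ, ν, ξ, ρ}.


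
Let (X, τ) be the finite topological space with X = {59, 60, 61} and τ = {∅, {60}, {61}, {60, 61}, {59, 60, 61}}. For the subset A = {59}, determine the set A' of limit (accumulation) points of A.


A' = ∅

For each x ∈ X, list the open sets U ∈ τ with x ∈ U, then check whether U ∩ (A ∖ {x}) ≠ ∅ for every such U.
  x = 59: open {59, 60, 61} ∋ x has {59, 60, 61} ∩ (A ∖ {59}) = ∅, so x is NOT a limit point.
  x = 60: open {60} ∋ x has {60} ∩ (A ∖ {60}) = ∅, so x is NOT a limit point.
  x = 61: open {61} ∋ x has {61} ∩ (A ∖ {61}) = ∅, so x is NOT a limit point.
Collecting: A' = ∅.


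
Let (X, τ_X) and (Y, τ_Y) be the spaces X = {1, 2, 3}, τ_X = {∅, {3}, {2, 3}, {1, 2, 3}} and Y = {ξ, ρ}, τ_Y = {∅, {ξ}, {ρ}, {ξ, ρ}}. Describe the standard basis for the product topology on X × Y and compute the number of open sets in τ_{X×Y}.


Basis B = {∅ × ∅, {3} × {ξ}, {3} × {ρ}, {2, 3} × {ξ}, {2, 3} × {ρ}, {3} × {ξ, ρ}, {1, 2, 3} × {ξ}, {1, 2, 3} × {ρ}, {2, 3} × {ξ, ρ}, {1, 2, 3} × {ξ, ρ}}; |τ_{X×Y}| = 16.

Enumerate products U × V with U ∈ τ_X, V ∈ τ_Y (deduplicated):
  ∅ × ∅ = {} (∅)
  {3} × {ξ} = {(3,ξ)}
  {3} × {ρ} = {(3,ρ)}
  {2, 3} × {ξ} = {(2,ξ), (3,ξ)}
  {2, 3} × {ρ} = {(2,ρ), (3,ρ)}
  {3} × {ξ, ρ} = {(3,ξ), (3,ρ)}
  {1, 2, 3} × {ξ} = {(1,ξ), (2,ξ), (3,ξ)}
  {1, 2, 3} × {ρ} = {(1,ρ), (2,ρ), (3,ρ)}
  {2, 3} × {ξ, ρ} = {(2,ξ), (2,ρ), (3,ξ), (3,ρ)}
  {1, 2, 3} × {ξ, ρ} = {(1,ξ), (1,ρ), (2,ξ), (2,ρ), (3,ξ), (3,ρ)}
These 10 distinct sets form the basis B.
Close under arbitrary unions to get τ_{X×Y}; counting gives |τ_{X×Y}| = 16.


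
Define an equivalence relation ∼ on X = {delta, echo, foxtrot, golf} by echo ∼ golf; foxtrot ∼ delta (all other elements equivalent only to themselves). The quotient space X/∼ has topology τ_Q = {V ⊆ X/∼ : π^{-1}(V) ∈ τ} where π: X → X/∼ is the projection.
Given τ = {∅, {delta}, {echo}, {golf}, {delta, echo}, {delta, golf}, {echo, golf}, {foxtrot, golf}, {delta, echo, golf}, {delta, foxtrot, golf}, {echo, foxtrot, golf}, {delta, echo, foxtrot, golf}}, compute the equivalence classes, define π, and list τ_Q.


X/∼ = {[delta=foxtrot], [echo=golf]}; |τ_Q| = 3.

Equivalence classes: [delta=foxtrot], [echo=golf].
Quotient map π: X → X/∼ sends delta ↦ [delta=foxtrot], echo ↦ [echo=golf], foxtrot ↦ [delta=foxtrot], golf ↦ [echo=golf].
For each subset V ⊆ X/∼, compute π^{-1}(V) ⊆ X and check whether π^{-1}(V) ∈ τ. V is open in τ_Q iff π^{-1}(V) ∈ τ.
  V = {}: π^{-1}(V) = ∅ ∈ τ ✓.
  V = {[delta=foxtrot]}: π^{-1}(V) = {delta, foxtrot} ∉ τ ✗.
  V = {[echo=golf]}: π^{-1}(V) = {echo, golf} ∈ τ ✓.
  V = {[delta=foxtrot], [echo=golf]}: π^{-1}(V) = {delta, echo, foxtrot, golf} ∈ τ ✓.
Open sets in the quotient: τ_Q = {{}, {[echo=golf]}, {[delta=foxtrot], [echo=golf]}} (3 elements).


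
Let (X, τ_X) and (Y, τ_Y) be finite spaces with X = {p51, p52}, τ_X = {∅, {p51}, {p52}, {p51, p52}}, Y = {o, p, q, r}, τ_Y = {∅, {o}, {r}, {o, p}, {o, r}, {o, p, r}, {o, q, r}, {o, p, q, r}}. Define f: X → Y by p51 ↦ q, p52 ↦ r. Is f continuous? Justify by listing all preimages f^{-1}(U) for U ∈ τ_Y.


f IS continuous.

Compute f^{-1}(U) for each U ∈ τ_Y:
  U = ∅: f^{-1}(U) = ∅ ∈ τ_X ✓.
  U = {o}: f^{-1}(U) = ∅ ∈ τ_X ✓.
  U = {r}: f^{-1}(U) = {p52} ∈ τ_X ✓.
  U = {o, p}: f^{-1}(U) = ∅ ∈ τ_X ✓.
  U = {o, r}: f^{-1}(U) = {p52} ∈ τ_X ✓.
  U = {o, p, r}: f^{-1}(U) = {p52} ∈ τ_X ✓.
  U = {o, q, r}: f^{-1}(U) = {p51, p52} ∈ τ_X ✓.
  U = {o, p, q, r}: f^{-1}(U) = {p51, p52} ∈ τ_X ✓.
Every preimage lies in τ_X, so f IS continuous.


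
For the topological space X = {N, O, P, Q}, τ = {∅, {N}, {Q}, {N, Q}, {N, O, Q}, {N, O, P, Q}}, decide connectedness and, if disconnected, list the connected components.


(X, τ) is connected.

Find clopen sets (U ∈ τ with X ∖ U ∈ τ):
  U = ∅, X ∖ U = {N, O, P, Q} — both open, so U is clopen.
  U = {N, O, P, Q}, X ∖ U = ∅ — both open, so U is clopen.
Only trivial clopens (∅ and X) exist, so (X, τ) is connected.
Compute connected components by grouping points that agree on all clopens:
  component: {N, O, P, Q}


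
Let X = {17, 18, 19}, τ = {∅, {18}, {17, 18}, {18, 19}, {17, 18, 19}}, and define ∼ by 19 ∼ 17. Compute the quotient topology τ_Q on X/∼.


X/∼ = {[17=19], [18]}; |τ_Q| = 3.

Equivalence classes: [17=19], [18].
Quotient map π: X → X/∼ sends 17 ↦ [17=19], 18 ↦ [18], 19 ↦ [17=19].
For each subset V ⊆ X/∼, compute π^{-1}(V) ⊆ X and check whether π^{-1}(V) ∈ τ. V is open in τ_Q iff π^{-1}(V) ∈ τ.
  V = {}: π^{-1}(V) = ∅ ∈ τ ✓.
  V = {[17=19]}: π^{-1}(V) = {17, 19} ∉ τ ✗.
  V = {[18]}: π^{-1}(V) = {18} ∈ τ ✓.
  V = {[17=19], [18]}: π^{-1}(V) = {17, 18, 19} ∈ τ ✓.
Open sets in the quotient: τ_Q = {{}, {[18]}, {[17=19], [18]}} (3 elements).


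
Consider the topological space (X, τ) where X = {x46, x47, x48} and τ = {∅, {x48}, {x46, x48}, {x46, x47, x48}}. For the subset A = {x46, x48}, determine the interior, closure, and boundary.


int(A) = {x46, x48}, cl(A) = {x46, x47, x48}, ∂A = {x47}.

Closed sets in (X, τ) are complements of opens:
  closed(X, τ) = {∅, {x47}, {x46, x47}, {x46, x47, x48}}.
int(A) = ⋃ {U ∈ τ : U ⊆ A}. Opens contained in A: ∅, {x48}, {x46, x48}.
Taking the union of these: int(A) = {x46, x48}.
cl(A) = ⋂ {C closed : A ⊆ C}. Closed sets containing A: {x46, x47, x48}.
Intersecting these: cl(A) = {x46, x47, x48}.
∂A = cl(A) ∖ int(A) = {x46, x47, x48} ∖ {x46, x48} = {x47}.


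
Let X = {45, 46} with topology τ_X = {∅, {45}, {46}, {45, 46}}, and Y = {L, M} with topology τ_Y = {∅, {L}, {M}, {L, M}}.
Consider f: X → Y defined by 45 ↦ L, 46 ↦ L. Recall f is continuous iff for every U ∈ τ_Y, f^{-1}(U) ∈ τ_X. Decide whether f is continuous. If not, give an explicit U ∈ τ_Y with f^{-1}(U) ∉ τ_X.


f IS continuous.

Compute f^{-1}(U) for each U ∈ τ_Y:
  U = ∅: f^{-1}(U) = ∅ ∈ τ_X ✓.
  U = {L}: f^{-1}(U) = {45, 46} ∈ τ_X ✓.
  U = {M}: f^{-1}(U) = ∅ ∈ τ_X ✓.
  U = {L, M}: f^{-1}(U) = {45, 46} ∈ τ_X ✓.
Every preimage lies in τ_X, so f IS continuous.


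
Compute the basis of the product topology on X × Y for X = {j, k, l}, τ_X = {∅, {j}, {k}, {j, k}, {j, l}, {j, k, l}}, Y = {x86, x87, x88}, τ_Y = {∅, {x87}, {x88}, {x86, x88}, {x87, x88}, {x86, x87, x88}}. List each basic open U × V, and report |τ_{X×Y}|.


Basis B = {∅ × ∅, {j} × {x87}, {j} × {x88}, {k} × {x87}, {k} × {x88}, {j} × {x86, x88}, {j} × {x87, x88}, {j, k} × {x87}, {j, l} × {x87}, {j, k} × {x88}, {j, l} × {x88}, {k} × {x86, x88}, {k} × {x87, x88}, {j} × {x86, x87, x88}, {j, k, l} × {x87}, {j, k, l} × {x88}, {k} × {x86, x87, x88}, {j, k} × {x86, x88}, {j, l} × {x86, x88}, {j, k} × {x87, x88}, {j, l} × {x87, x88}, {j, k} × {x86, x87, x88}, {j, l} × {x86, x87, x88}, {j, k, l} × {x86, x88}, {j, k, l} × {x87, x88}, {j, k, l} × {x86, x87, x88}}; |τ_{X×Y}| = 108.

Enumerate products U × V with U ∈ τ_X, V ∈ τ_Y (deduplicated):
  ∅ × ∅ = {} (∅)
  {j} × {x87} = {(j,x87)}
  {j} × {x88} = {(j,x88)}
  {k} × {x87} = {(k,x87)}
  {k} × {x88} = {(k,x88)}
  {j} × {x86, x88} = {(j,x86), (j,x88)}
  {j} × {x87, x88} = {(j,x87), (j,x88)}
  {j, k} × {x87} = {(j,x87), (k,x87)}
  {j, l} × {x87} = {(j,x87), (l,x87)}
  {j, k} × {x88} = {(j,x88), (k,x88)}
  {j, l} × {x88} = {(j,x88), (l,x88)}
  {k} × {x86, x88} = {(k,x86), (k,x88)}
  {k} × {x87, x88} = {(k,x87), (k,x88)}
  {j} × {x86, x87, x88} = {(j,x86), (j,x87), (j,x88)}
  {j, k, l} × {x87} = {(j,x87), (k,x87), (l,x87)}
  {j, k, l} × {x88} = {(j,x88), (k,x88), (l,x88)}
  {k} × {x86, x87, x88} = {(k,x86), (k,x87), (k,x88)}
  {j, k} × {x86, x88} = {(j,x86), (j,x88), (k,x86), (k,x88)}
  {j, l} × {x86, x88} = {(j,x86), (j,x88), (l,x86), (l,x88)}
  {j, k} × {x87, x88} = {(j,x87), (j,x88), (k,x87), (k,x88)}
  {j, l} × {x87, x88} = {(j,x87), (j,x88), (l,x87), (l,x88)}
  {j, k} × {x86, x87, x88} = {(j,x86), (j,x87), (j,x88), (k,x86), (k,x87), (k,x88)}
  {j, l} × {x86, x87, x88} = {(j,x86), (j,x87), (j,x88), (l,x86), (l,x87), (l,x88)}
  {j, k, l} × {x86, x88} = {(j,x86), (j,x88), (k,x86), (k,x88), (l,x86), (l,x88)}
  {j, k, l} × {x87, x88} = {(j,x87), (j,x88), (k,x87), (k,x88), (l,x87), (l,x88)}
  {j, k, l} × {x86, x87, x88} = {(j,x86), (j,x87), (j,x88), (k,x86), (k,x87), (k,x88), (l,x86), (l,x87), (l,x88)}
These 26 distinct sets form the basis B.
Close under arbitrary unions to get τ_{X×Y}; counting gives |τ_{X×Y}| = 108.


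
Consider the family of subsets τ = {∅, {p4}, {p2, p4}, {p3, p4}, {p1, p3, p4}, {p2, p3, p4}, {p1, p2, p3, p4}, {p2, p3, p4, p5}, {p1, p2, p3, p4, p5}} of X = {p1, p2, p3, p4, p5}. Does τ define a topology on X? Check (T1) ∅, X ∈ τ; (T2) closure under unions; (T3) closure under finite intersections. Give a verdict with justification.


τ IS a topology on X.

Axiom (T1): ∅ ∈ τ? Yes; X ∈ τ? Yes.
Axiom (T2/T3): check pairwise unions and intersections of members of τ.
All pairwise intersections and unions checked — each lies in τ. Therefore τ satisfies (T1), (T2), (T3): it IS a topology on X.


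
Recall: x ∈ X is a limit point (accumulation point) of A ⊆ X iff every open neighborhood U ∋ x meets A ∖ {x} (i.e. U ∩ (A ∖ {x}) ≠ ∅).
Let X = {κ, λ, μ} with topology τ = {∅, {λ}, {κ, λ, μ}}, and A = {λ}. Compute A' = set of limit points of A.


A' = {κ, μ}

For each x ∈ X, list the open sets U ∈ τ with x ∈ U, then check whether U ∩ (A ∖ {x}) ≠ ∅ for every such U.
  x = κ: opens ∋ x are {κ, λ, μ}; each meets A ∖ {κ}, so x IS a limit point.
  x = λ: open {λ} ∋ x has {λ} ∩ (A ∖ {λ}) = ∅, so x is NOT a limit point.
  x = μ: opens ∋ x are {κ, λ, μ}; each meets A ∖ {μ}, so x IS a limit point.
Collecting: A' = {κ, μ}.


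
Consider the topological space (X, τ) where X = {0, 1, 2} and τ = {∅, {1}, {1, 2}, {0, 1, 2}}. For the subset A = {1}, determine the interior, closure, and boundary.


int(A) = {1}, cl(A) = {0, 1, 2}, ∂A = {0, 2}.

Closed sets in (X, τ) are complements of opens:
  closed(X, τ) = {∅, {0}, {0, 2}, {0, 1, 2}}.
int(A) = ⋃ {U ∈ τ : U ⊆ A}. Opens contained in A: ∅, {1}.
Taking the union of these: int(A) = {1}.
cl(A) = ⋂ {C closed : A ⊆ C}. Closed sets containing A: {0, 1, 2}.
Intersecting these: cl(A) = {0, 1, 2}.
∂A = cl(A) ∖ int(A) = {0, 1, 2} ∖ {1} = {0, 2}.


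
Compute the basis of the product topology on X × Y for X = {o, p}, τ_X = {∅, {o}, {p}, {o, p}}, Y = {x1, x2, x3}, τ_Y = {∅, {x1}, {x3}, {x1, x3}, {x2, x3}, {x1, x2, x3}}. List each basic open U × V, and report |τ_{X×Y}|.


Basis B = {∅ × ∅, {o} × {x1}, {o} × {x3}, {p} × {x1}, {p} × {x3}, {o} × {x1, x3}, {o, p} × {x1}, {o} × {x2, x3}, {o, p} × {x3}, {p} × {x1, x3}, {p} × {x2, x3}, {o} × {x1, x2, x3}, {p} × {x1, x2, x3}, {o, p} × {x1, x3}, {o, p} × {x2, x3}, {o, p} × {x1, x2, x3}}; |τ_{X×Y}| = 36.

Enumerate products U × V with U ∈ τ_X, V ∈ τ_Y (deduplicated):
  ∅ × ∅ = {} (∅)
  {o} × {x1} = {(o,x1)}
  {o} × {x3} = {(o,x3)}
  {p} × {x1} = {(p,x1)}
  {p} × {x3} = {(p,x3)}
  {o} × {x1, x3} = {(o,x1), (o,x3)}
  {o, p} × {x1} = {(o,x1), (p,x1)}
  {o} × {x2, x3} = {(o,x2), (o,x3)}
  {o, p} × {x3} = {(o,x3), (p,x3)}
  {p} × {x1, x3} = {(p,x1), (p,x3)}
  {p} × {x2, x3} = {(p,x2), (p,x3)}
  {o} × {x1, x2, x3} = {(o,x1), (o,x2), (o,x3)}
  {p} × {x1, x2, x3} = {(p,x1), (p,x2), (p,x3)}
  {o, p} × {x1, x3} = {(o,x1), (o,x3), (p,x1), (p,x3)}
  {o, p} × {x2, x3} = {(o,x2), (o,x3), (p,x2), (p,x3)}
  {o, p} × {x1, x2, x3} = {(o,x1), (o,x2), (o,x3), (p,x1), (p,x2), (p,x3)}
These 16 distinct sets form the basis B.
Close under arbitrary unions to get τ_{X×Y}; counting gives |τ_{X×Y}| = 36.


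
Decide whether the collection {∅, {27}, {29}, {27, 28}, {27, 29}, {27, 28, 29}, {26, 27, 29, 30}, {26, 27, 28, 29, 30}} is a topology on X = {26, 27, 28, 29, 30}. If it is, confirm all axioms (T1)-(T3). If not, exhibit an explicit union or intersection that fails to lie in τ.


τ IS a topology on X.

Axiom (T1): ∅ ∈ τ? Yes; X ∈ τ? Yes.
Axiom (T2/T3): check pairwise unions and intersections of members of τ.
All pairwise intersections and unions checked — each lies in τ. Therefore τ satisfies (T1), (T2), (T3): it IS a topology on X.


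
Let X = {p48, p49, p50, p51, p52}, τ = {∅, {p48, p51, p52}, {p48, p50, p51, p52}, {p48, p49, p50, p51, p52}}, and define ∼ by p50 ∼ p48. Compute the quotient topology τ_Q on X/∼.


X/∼ = {[p48=p50], [p49], [p51], [p52]}; |τ_Q| = 3.

Equivalence classes: [p48=p50], [p49], [p51], [p52].
Quotient map π: X → X/∼ sends p48 ↦ [p48=p50], p49 ↦ [p49], p50 ↦ [p48=p50], p51 ↦ [p51], p52 ↦ [p52].
For each subset V ⊆ X/∼, compute π^{-1}(V) ⊆ X and check whether π^{-1}(V) ∈ τ. V is open in τ_Q iff π^{-1}(V) ∈ τ.
  V = {}: π^{-1}(V) = ∅ ∈ τ ✓.
  V = {[p48=p50]}: π^{-1}(V) = {p48, p50} ∉ τ ✗.
  V = {[p49]}: π^{-1}(V) = {p49} ∉ τ ✗.
  V = {[p48=p50], [p49]}: π^{-1}(V) = {p48, p49, p50} ∉ τ ✗.
  V = {[p51]}: π^{-1}(V) = {p51} ∉ τ ✗.
  V = {[p48=p50], [p51]}: π^{-1}(V) = {p48, p50, p51} ∉ τ ✗.
  V = {[p49], [p51]}: π^{-1}(V) = {p49, p51} ∉ τ ✗.
  V = {[p48=p50], [p49], [p51]}: π^{-1}(V) = {p48, p49, p50, p51} ∉ τ ✗.
  V = {[p52]}: π^{-1}(V) = {p52} ∉ τ ✗.
  V = {[p48=p50], [p52]}: π^{-1}(V) = {p48, p50, p52} ∉ τ ✗.
  V = {[p49], [p52]}: π^{-1}(V) = {p49, p52} ∉ τ ✗.
  V = {[p48=p50], [p49], [p52]}: π^{-1}(V) = {p48, p49, p50, p52} ∉ τ ✗.
  V = {[p51], [p52]}: π^{-1}(V) = {p51, p52} ∉ τ ✗.
  V = {[p48=p50], [p51], [p52]}: π^{-1}(V) = {p48, p50, p51, p52} ∈ τ ✓.
  V = {[p49], [p51], [p52]}: π^{-1}(V) = {p49, p51, p52} ∉ τ ✗.
  V = {[p48=p50], [p49], [p51], [p52]}: π^{-1}(V) = {p48, p49, p50, p51, p52} ∈ τ ✓.
Open sets in the quotient: τ_Q = {{}, {[p48=p50], [p51], [p52]}, {[p48=p50], [p49], [p51], [p52]}} (3 elements).


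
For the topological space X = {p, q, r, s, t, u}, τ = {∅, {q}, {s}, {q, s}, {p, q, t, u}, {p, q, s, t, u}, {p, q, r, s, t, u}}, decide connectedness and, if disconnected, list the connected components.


(X, τ) is connected.

Find clopen sets (U ∈ τ with X ∖ U ∈ τ):
  U = ∅, X ∖ U = {p, q, r, s, t, u} — both open, so U is clopen.
  U = {p, q, r, s, t, u}, X ∖ U = ∅ — both open, so U is clopen.
Only trivial clopens (∅ and X) exist, so (X, τ) is connected.
Compute connected components by grouping points that agree on all clopens:
  component: {p, q, r, s, t, u}


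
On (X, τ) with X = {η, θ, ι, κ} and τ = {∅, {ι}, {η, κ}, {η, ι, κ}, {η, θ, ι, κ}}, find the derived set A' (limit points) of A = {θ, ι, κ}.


A' = {η, θ}

For each x ∈ X, list the open sets U ∈ τ with x ∈ U, then check whether U ∩ (A ∖ {x}) ≠ ∅ for every such U.
  x = η: opens ∋ x are {η, κ}, {η, ι, κ}, {η, θ, ι, κ}; each meets A ∖ {η}, so x IS a limit point.
  x = θ: opens ∋ x are {η, θ, ι, κ}; each meets A ∖ {θ}, so x IS a limit point.
  x = ι: open {ι} ∋ x has {ι} ∩ (A ∖ {ι}) = ∅, so x is NOT a limit point.
  x = κ: open {η, κ} ∋ x has {η, κ} ∩ (A ∖ {κ}) = ∅, so x is NOT a limit point.
Collecting: A' = {η, θ}.
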